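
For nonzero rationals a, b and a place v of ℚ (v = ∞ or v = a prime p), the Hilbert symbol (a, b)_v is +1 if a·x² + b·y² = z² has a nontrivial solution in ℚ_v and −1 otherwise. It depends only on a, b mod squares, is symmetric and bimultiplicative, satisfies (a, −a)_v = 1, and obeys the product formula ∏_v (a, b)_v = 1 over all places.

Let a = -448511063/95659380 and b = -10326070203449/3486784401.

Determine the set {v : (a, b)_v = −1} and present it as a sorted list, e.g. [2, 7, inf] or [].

[7, 13, 23, inf]

Mod squares: a ≡ -715, b ≡ -161. Check v ∈ {∞, 2, 3, 5, 7, 11, 13, 23}.
v=13: a=13^1·(≡4), b=13^2·(≡6) mod 13; (4|13)=+1, (6|13)=-1; (−1)^{1·2·6}·(+1)^2·(-1)^1 = -1.
v=23: a=23^2·(≡19), b=23^3·(≡9) mod 23; (19|23)=-1, (9|23)=+1; (−1)^{2·3·11}·(-1)^3·(+1)^2 = -1.
v=∞: -715 < 0 and -161 < 0  ⇒  (a,b)_∞ = -1.
v=3: a=3^-14·(≡2), b=3^-20·(≡1) mod 3; (2|3)=-1, (1|3)=+1; (−1)^{-14·-20·1}·(-1)^-20·(+1)^-14 = +1.
v=5: a=5^-1·(≡2), b=5^0·(≡1) mod 5; (2|5)=-1, (1|5)=+1; (−1)^{-1·0·2}·(-1)^0·(+1)^-1 = +1.
v=2: v_2(a)=-2, v_2(b)=0; units ≡ 5, 7 (mod 8); ε·ε+αω+βω = 0·1+-2·0+0·1 ≡ 0  ⇒  (a,b)_2 = +1.
v=11: a=11^3·(≡4), b=11^4·(≡3) mod 11; (4|11)=+1, (3|11)=+1; (−1)^{3·4·5}·(+1)^4·(+1)^3 = +1.
v=7: a=7^2·(≡5), b=7^3·(≡5) mod 7; (5|7)=-1, (5|7)=-1; (−1)^{2·3·3}·(-1)^3·(-1)^2 = -1.
Ram(-715, -161) = {7, 13, 23, ∞}; no ℚ_7-point on the conic.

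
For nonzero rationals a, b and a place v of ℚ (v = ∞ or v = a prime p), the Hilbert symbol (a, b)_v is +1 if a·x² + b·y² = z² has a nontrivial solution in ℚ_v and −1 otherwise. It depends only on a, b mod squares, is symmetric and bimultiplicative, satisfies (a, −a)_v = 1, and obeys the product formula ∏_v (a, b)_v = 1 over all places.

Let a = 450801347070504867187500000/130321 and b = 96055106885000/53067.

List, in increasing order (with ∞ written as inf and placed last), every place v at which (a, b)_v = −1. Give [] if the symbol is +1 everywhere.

Mod squares: a ≡ 1886, b ≡ 119943942. Check v ∈ {∞, 2, 3, 5, 7, 17, 19, 23, 29, 31, 41, 43}.
v=5: a=5^12·(≡1), b=5^4·(≡3) mod 5; (1|5)=+1, (3|5)=-1; (−1)^{12·4·2}·(+1)^4·(-1)^12 = +1.
v=∞: 1886 > 0 and 119943942 > 0  ⇒  (a,b)_∞ = +1.
v=7: a=7^0·(≡3), b=7^-2·(≡5) mod 7; (3|7)=-1, (5|7)=-1; (−1)^{0·-2·3}·(-1)^-2·(-1)^0 = +1.
v=41: a=41^3·(≡2), b=41^1·(≡24) mod 41; (2|41)=+1, (24|41)=-1; (−1)^{3·1·20}·(+1)^1·(-1)^3 = -1.
v=19: a=19^-4·(≡5), b=19^-2·(≡16) mod 19; (5|19)=+1, (16|19)=+1; (−1)^{-4·-2·9}·(+1)^-2·(+1)^-4 = +1.
v=43: a=43^2·(≡32), b=43^1·(≡33) mod 43; (32|43)=-1, (33|43)=-1; (−1)^{2·1·21}·(-1)^1·(-1)^2 = -1.
v=31: a=31^0·(≡17), b=31^2·(≡24) mod 31; (17|31)=-1, (24|31)=-1; (−1)^{0·2·15}·(-1)^2·(-1)^0 = +1.
v=3: a=3^4·(≡2), b=3^-1·(≡2) mod 3; (2|3)=-1, (2|3)=-1; (−1)^{4·-1·1}·(-1)^-1·(-1)^4 = -1.
v=23: a=23^1·(≡18), b=23^1·(≡2) mod 23; (18|23)=+1, (2|23)=+1; (−1)^{1·1·11}·(+1)^1·(+1)^1 = -1.
v=2: v_2(a)=5, v_2(b)=3; units ≡ 7, 3 (mod 8); ε·ε+αω+βω = 1·1+5·1+3·0 ≡ 0  ⇒  (a,b)_2 = +1.
v=17: a=17^2·(≡4), b=17^1·(≡15) mod 17; (4|17)=+1, (15|17)=+1; (−1)^{2·1·8}·(+1)^1·(+1)^2 = +1.
v=29: a=29^2·(≡22), b=29^1·(≡10) mod 29; (22|29)=+1, (10|29)=-1; (−1)^{2·1·14}·(+1)^1·(-1)^2 = +1.
Ram(1886, 119943942) = {3, 23, 41, 43}; no ℚ_3-point on the conic.

[3, 23, 41, 43]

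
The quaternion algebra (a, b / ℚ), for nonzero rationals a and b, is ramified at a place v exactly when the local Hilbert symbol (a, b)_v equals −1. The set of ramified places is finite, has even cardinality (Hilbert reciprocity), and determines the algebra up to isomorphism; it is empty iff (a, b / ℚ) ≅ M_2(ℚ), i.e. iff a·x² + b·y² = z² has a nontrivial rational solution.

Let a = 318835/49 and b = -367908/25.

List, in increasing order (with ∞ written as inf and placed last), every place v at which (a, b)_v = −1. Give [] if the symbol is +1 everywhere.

Mod squares: a ≡ 2635, b ≡ -91977. Check v ∈ {∞, 2, 3, 5, 7, 11, 17, 23, 31, 43}.
v=31: a=31^1·(≡22), b=31^1·(≡25) mod 31; (22|31)=-1, (25|31)=+1; (−1)^{1·1·15}·(-1)^1·(+1)^1 = +1.
v=∞: 2635 > 0 and -91977 < 0  ⇒  (a,b)_∞ = +1.
v=3: a=3^0·(≡1), b=3^1·(≡1) mod 3; (1|3)=+1, (1|3)=+1; (−1)^{0·1·1}·(+1)^1·(+1)^0 = +1.
v=5: a=5^1·(≡3), b=5^-2·(≡2) mod 5; (3|5)=-1, (2|5)=-1; (−1)^{1·-2·2}·(-1)^-2·(-1)^1 = -1.
v=23: a=23^0·(≡3), b=23^1·(≡6) mod 23; (3|23)=+1, (6|23)=+1; (−1)^{0·1·11}·(+1)^1·(+1)^0 = +1.
v=17: a=17^1·(≡15), b=17^0·(≡5) mod 17; (15|17)=+1, (5|17)=-1; (−1)^{1·0·8}·(+1)^0·(-1)^1 = -1.
v=2: v_2(a)=0, v_2(b)=2; units ≡ 3, 7 (mod 8); ε·ε+αω+βω = 1·1+0·0+2·1 ≡ 1  ⇒  (a,b)_2 = -1.
v=11: a=11^2·(≡10), b=11^0·(≡3) mod 11; (10|11)=-1, (3|11)=+1; (−1)^{2·0·5}·(-1)^0·(+1)^2 = +1.
v=43: a=43^0·(≡27), b=43^1·(≡31) mod 43; (27|43)=-1, (31|43)=+1; (−1)^{0·1·21}·(-1)^1·(+1)^0 = -1.
v=7: a=7^-2·(≡6), b=7^0·(≡3) mod 7; (6|7)=-1, (3|7)=-1; (−1)^{-2·0·3}·(-1)^0·(-1)^-2 = +1.
(2635, -91977 / ℚ) ramifies at {2, 5, 17, 43}: a division algebra.

[2, 5, 17, 43]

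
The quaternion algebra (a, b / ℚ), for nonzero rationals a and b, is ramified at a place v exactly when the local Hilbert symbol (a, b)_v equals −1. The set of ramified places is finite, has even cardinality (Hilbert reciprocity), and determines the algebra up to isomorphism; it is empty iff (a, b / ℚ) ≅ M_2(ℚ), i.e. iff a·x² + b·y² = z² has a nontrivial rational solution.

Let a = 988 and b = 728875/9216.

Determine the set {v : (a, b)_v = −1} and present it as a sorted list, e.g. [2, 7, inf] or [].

Mod squares: a ≡ 247, b ≡ 595. Check v ∈ {∞, 2, 3, 5, 7, 13, 17, 19}.
v=19: a=19^1·(≡14), b=19^0·(≡16) mod 19; (14|19)=-1, (16|19)=+1; (−1)^{1·0·9}·(-1)^0·(+1)^1 = +1.
v=13: a=13^1·(≡11), b=13^0·(≡9) mod 13; (11|13)=-1, (9|13)=+1; (−1)^{1·0·6}·(-1)^0·(+1)^1 = +1.
v=∞: 247 > 0 and 595 > 0  ⇒  (a,b)_∞ = +1.
v=2: v_2(a)=2, v_2(b)=-10; units ≡ 7, 3 (mod 8); ε·ε+αω+βω = 1·1+2·1+-10·0 ≡ 1  ⇒  (a,b)_2 = -1.
v=7: a=7^0·(≡1), b=7^3·(≡1) mod 7; (1|7)=+1, (1|7)=+1; (−1)^{0·3·3}·(+1)^3·(+1)^0 = +1.
v=17: a=17^0·(≡2), b=17^1·(≡9) mod 17; (2|17)=+1, (9|17)=+1; (−1)^{0·1·8}·(+1)^1·(+1)^0 = +1.
v=3: a=3^0·(≡1), b=3^-2·(≡1) mod 3; (1|3)=+1, (1|3)=+1; (−1)^{0·-2·1}·(+1)^-2·(+1)^0 = +1.
v=5: a=5^0·(≡3), b=5^3·(≡1) mod 5; (3|5)=-1, (1|5)=+1; (−1)^{0·3·2}·(-1)^3·(+1)^0 = -1.
Ram(247, 595) = {2, 5}; no ℚ_2-point on the conic.

[2, 5]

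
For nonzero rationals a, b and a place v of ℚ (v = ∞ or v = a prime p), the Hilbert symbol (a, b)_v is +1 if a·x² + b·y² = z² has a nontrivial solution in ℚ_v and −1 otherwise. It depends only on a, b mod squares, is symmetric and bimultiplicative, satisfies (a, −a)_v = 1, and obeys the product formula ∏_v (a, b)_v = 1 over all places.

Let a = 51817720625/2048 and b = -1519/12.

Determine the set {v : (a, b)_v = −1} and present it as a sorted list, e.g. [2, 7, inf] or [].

(a, b) ≡ (1426, -93) mod (ℚ^×)²; places V = {2, 3, 5, 7, 11, 23, 31, ∞}.
(a,b)_2: α=-11, β=-2; u≡1, v≡3 (mod 8); ε(u)ε(v)=0·1, αω(v)=-11·1, βω(u)=-2·0; sum ≡ 1  ⇒  -1.
(a,b)_7: α=0, u≡5; β=2, v≡5 (mod 7); (5|7)=-1, (5|7)=-1; sign (−1)^0·-1^2·-1^0 = +1.
(a,b)_23: α=1, u≡6; β=0, v≡21 (mod 23); (6|23)=+1, (21|23)=-1; sign (−1)^0·+1^0·-1^1 = -1.
(a,b)_31: α=3, u≡29; β=1, v≡14 (mod 31); (29|31)=-1, (14|31)=+1; sign (−1)^1·-1^1·+1^3 = +1.
(a,b)_3: α=0, u≡1; β=-1, v≡2 (mod 3); (1|3)=+1, (2|3)=-1; sign (−1)^0·+1^-1·-1^0 = +1.
(a,b)_5: α=4, u≡1; β=0, v≡3 (mod 5); (1|5)=+1, (3|5)=-1; sign (−1)^0·+1^0·-1^4 = +1.
(a,b)_11: α=2, u≡8; β=0, v≡10 (mod 11); (8|11)=-1, (10|11)=-1; sign (−1)^0·-1^0·-1^2 = +1.
(a,b)_∞: sgn(1426)=+, sgn(-93)=−, so +1.
(1426, -93 / ℚ) ramifies at {2, 23}: a division algebra.

[2, 23]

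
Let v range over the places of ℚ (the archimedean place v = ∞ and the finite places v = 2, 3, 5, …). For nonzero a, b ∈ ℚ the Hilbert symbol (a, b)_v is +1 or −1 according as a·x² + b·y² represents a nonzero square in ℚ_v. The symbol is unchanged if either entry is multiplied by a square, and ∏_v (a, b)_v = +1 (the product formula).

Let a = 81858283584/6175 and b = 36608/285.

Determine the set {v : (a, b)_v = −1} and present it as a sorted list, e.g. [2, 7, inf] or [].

[2, 5, 11, 17, 19, 23]

(a, b) ≡ (22309287, 40755) mod (ℚ^×)²; places V = {2, 3, 5, 7, 11, 13, 17, 19, 23, ∞}.
(a,b)_2: α=6, β=8; u≡7, v≡3 (mod 8); ε(u)ε(v)=1·1, αω(v)=6·1, βω(u)=8·0; sum ≡ 1  ⇒  -1.
(a,b)_5: α=-2, u≡2; β=-1, v≡4 (mod 5); (2|5)=-1, (4|5)=+1; sign (−1)^0·-1^-1·+1^-2 = -1.
(a,b)_3: α=1, u≡2; β=-1, v≡1 (mod 3); (2|3)=-1, (1|3)=+1; sign (−1)^1·-1^-1·+1^1 = +1.
(a,b)_∞: sgn(22309287)=+, sgn(40755)=+, so +1.
(a,b)_13: α=-1, u≡11; β=1, v≡5 (mod 13); (11|13)=-1, (5|13)=-1; sign (−1)^0·-1^1·-1^-1 = +1.
(a,b)_17: α=3, u≡1; β=0, v≡11 (mod 17); (1|17)=+1, (11|17)=-1; sign (−1)^0·+1^0·-1^3 = -1.
(a,b)_11: α=1, u≡1; β=1, v≡5 (mod 11); (1|11)=+1, (5|11)=+1; sign (−1)^1·+1^1·+1^1 = -1.
(a,b)_19: α=-1, u≡9; β=-1, v≡6 (mod 19); (9|19)=+1, (6|19)=+1; sign (−1)^1·+1^-1·+1^-1 = -1.
(a,b)_23: α=1, u≡6; β=0, v≡17 (mod 23); (6|23)=+1, (17|23)=-1; sign (−1)^0·+1^0·-1^1 = -1.
(a,b)_7: α=3, u≡4; β=0, v≡1 (mod 7); (4|7)=+1, (1|7)=+1; sign (−1)^0·+1^0·+1^3 = +1.
Ram(22309287, 40755) = {2, 5, 11, 17, 19, 23}; no ℚ_2-point on the conic.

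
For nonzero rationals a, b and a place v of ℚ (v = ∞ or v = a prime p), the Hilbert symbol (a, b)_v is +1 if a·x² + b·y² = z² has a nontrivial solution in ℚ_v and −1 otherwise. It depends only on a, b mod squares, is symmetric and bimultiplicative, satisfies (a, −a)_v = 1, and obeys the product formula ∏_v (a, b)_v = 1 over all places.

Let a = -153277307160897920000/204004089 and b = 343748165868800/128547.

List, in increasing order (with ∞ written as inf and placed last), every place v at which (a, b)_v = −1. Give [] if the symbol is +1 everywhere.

(a, b) ≡ (-143, 231) mod (ℚ^×)²; places V = {2, 3, 5, 7, 11, 13, 23, ∞}.
(a,b)_2: α=10, β=8; u≡1, v≡7 (mod 8); ε(u)ε(v)=0·1, αω(v)=10·0, βω(u)=8·0; sum ≡ 0  ⇒  +1.
(a,b)_3: α=-6, u≡1; β=-5, v≡2 (mod 3); (1|3)=+1, (2|3)=-1; sign (−1)^0·+1^-5·-1^-6 = +1.
(a,b)_∞: sgn(-143)=−, sgn(231)=+, so +1.
(a,b)_13: α=1, u≡5; β=0, v≡10 (mod 13); (5|13)=-1, (10|13)=+1; sign (−1)^0·-1^0·+1^1 = +1.
(a,b)_5: α=4, u≡2; β=2, v≡1 (mod 5); (2|5)=-1, (1|5)=+1; sign (−1)^0·-1^2·+1^4 = +1.
(a,b)_11: α=3, u≡3; β=3, v≡6 (mod 11); (3|11)=+1, (6|11)=-1; sign (−1)^1·+1^3·-1^3 = +1.
(a,b)_23: α=-4, u≡9; β=-2, v≡4 (mod 23); (9|23)=+1, (4|23)=+1; sign (−1)^0·+1^-2·+1^-4 = +1.
(a,b)_7: α=12, u≡2; β=9, v≡5 (mod 7); (2|7)=+1, (5|7)=-1; sign (−1)^0·+1^9·-1^12 = +1.
Every local symbol is +1, so the conic -143·x² + 231·y² = z² has ℚ_v-points for all v and hence a ℚ-point; (a, b / ℚ) ≅ M_2(ℚ).

[]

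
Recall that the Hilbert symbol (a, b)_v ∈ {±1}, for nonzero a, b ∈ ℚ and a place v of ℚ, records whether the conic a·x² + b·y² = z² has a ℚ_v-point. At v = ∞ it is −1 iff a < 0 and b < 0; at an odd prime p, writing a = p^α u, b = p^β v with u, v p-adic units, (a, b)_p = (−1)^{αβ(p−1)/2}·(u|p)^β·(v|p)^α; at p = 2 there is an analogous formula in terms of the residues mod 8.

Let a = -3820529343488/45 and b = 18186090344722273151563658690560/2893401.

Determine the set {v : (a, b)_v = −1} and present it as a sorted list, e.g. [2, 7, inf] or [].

[23, 31, 37, 43]

Mod squares: a ≡ -35264515, b ≡ 1992835. Check v ∈ {∞, 2, 3, 5, 7, 11, 13, 17, 23, 31, 37, 43}.
v=23: a=23^2·(≡11), b=23^5·(≡16) mod 23; (11|23)=-1, (16|23)=+1; (−1)^{2·5·11}·(-1)^5·(+1)^2 = -1.
v=13: a=13^1·(≡9), b=13^3·(≡9) mod 13; (9|13)=+1, (9|13)=+1; (−1)^{1·3·6}·(+1)^3·(+1)^1 = +1.
v=11: a=11^1·(≡6), b=11^2·(≡1) mod 11; (6|11)=-1, (1|11)=+1; (−1)^{1·2·5}·(-1)^2·(+1)^1 = +1.
v=5: a=5^-1·(≡3), b=5^1·(≡2) mod 5; (3|5)=-1, (2|5)=-1; (−1)^{-1·1·2}·(-1)^1·(-1)^-1 = +1.
v=7: a=7^0·(≡1), b=7^-2·(≡6) mod 7; (1|7)=+1, (6|7)=-1; (−1)^{0·-2·3}·(+1)^-2·(-1)^0 = +1.
v=∞: -35264515 < 0 and 1992835 > 0  ⇒  (a,b)_∞ = +1.
v=43: a=43^1·(≡42), b=43^1·(≡3) mod 43; (42|43)=-1, (3|43)=-1; (−1)^{1·1·21}·(-1)^1·(-1)^1 = -1.
v=31: a=31^1·(≡26), b=31^3·(≡21) mod 31; (26|31)=-1, (21|31)=-1; (−1)^{1·3·15}·(-1)^3·(-1)^1 = -1.
v=37: a=37^1·(≡10), b=37^2·(≡24) mod 37; (10|37)=+1, (24|37)=-1; (−1)^{1·2·18}·(+1)^2·(-1)^1 = -1.
v=3: a=3^-2·(≡2), b=3^-10·(≡1) mod 3; (2|3)=-1, (1|3)=+1; (−1)^{-2·-10·1}·(-1)^-10·(+1)^-2 = +1.
v=2: v_2(a)=10, v_2(b)=22; units ≡ 5, 3 (mod 8); ε·ε+αω+βω = 0·1+10·1+22·1 ≡ 0  ⇒  (a,b)_2 = +1.
v=17: a=17^0·(≡9), b=17^2·(≡12) mod 17; (9|17)=+1, (12|17)=-1; (−1)^{0·2·8}·(+1)^2·(-1)^0 = +1.
(-35264515, 1992835 / ℚ) ramifies at {23, 31, 37, 43}: a division algebra.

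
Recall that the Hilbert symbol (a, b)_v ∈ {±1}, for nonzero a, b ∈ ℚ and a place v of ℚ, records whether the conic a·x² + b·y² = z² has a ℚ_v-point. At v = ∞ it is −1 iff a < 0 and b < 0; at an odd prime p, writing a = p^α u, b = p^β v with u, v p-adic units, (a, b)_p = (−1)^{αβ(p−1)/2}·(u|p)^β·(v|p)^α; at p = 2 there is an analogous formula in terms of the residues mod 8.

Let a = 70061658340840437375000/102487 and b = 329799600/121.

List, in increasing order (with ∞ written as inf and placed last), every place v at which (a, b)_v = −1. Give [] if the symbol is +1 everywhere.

Mod squares: a ≡ 15834, b ≡ 1131. Check v ∈ {∞, 2, 3, 5, 7, 11, 13, 29}.
v=∞: 15834 > 0 and 1131 > 0  ⇒  (a,b)_∞ = +1.
v=13: a=13^3·(≡12), b=13^1·(≡3) mod 13; (12|13)=+1, (3|13)=+1; (−1)^{3·1·6}·(+1)^1·(+1)^3 = +1.
v=29: a=29^3·(≡28), b=29^1·(≡10) mod 29; (28|29)=+1, (10|29)=-1; (−1)^{3·1·14}·(+1)^1·(-1)^3 = -1.
v=7: a=7^-1·(≡2), b=7^0·(≡2) mod 7; (2|7)=+1, (2|7)=+1; (−1)^{-1·0·3}·(+1)^0·(+1)^-1 = +1.
v=11: a=11^-4·(≡4), b=11^-2·(≡9) mod 11; (4|11)=+1, (9|11)=+1; (−1)^{-4·-2·5}·(+1)^-2·(+1)^-4 = +1.
v=2: v_2(a)=3, v_2(b)=4; units ≡ 5, 3 (mod 8); ε·ε+αω+βω = 0·1+3·1+4·1 ≡ 1  ⇒  (a,b)_2 = -1.
v=3: a=3^21·(≡1), b=3^7·(≡2) mod 3; (1|3)=+1, (2|3)=-1; (−1)^{21·7·1}·(+1)^7·(-1)^21 = +1.
v=5: a=5^6·(≡1), b=5^2·(≡4) mod 5; (1|5)=+1, (4|5)=+1; (−1)^{6·2·2}·(+1)^2·(+1)^6 = +1.
|Ram(15834, 1131)| = 2, even; anisotropic at {2, 29}.

[2, 29]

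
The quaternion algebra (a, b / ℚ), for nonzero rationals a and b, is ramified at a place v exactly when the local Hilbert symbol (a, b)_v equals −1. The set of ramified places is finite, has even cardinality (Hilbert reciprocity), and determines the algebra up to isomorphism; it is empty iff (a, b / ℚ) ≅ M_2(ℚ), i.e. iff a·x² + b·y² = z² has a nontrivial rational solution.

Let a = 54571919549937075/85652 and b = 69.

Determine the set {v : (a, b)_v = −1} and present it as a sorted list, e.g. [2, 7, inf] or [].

Mod squares: a ≡ 1812239, b ≡ 69. Check v ∈ {∞, 2, 3, 5, 7, 11, 13, 19, 23, 29, 53}.
v=19: a=19^-1·(≡5), b=19^0·(≡12) mod 19; (5|19)=+1, (12|19)=-1; (−1)^{-1·0·9}·(+1)^0·(-1)^-1 = -1.
v=29: a=29^1·(≡23), b=29^0·(≡11) mod 29; (23|29)=+1, (11|29)=-1; (−1)^{1·0·14}·(+1)^0·(-1)^1 = -1.
v=5: a=5^2·(≡4), b=5^0·(≡4) mod 5; (4|5)=+1, (4|5)=+1; (−1)^{2·0·2}·(+1)^0·(+1)^2 = +1.
v=13: a=13^5·(≡10), b=13^0·(≡4) mod 13; (10|13)=+1, (4|13)=+1; (−1)^{5·0·6}·(+1)^0·(+1)^5 = +1.
v=∞: 1812239 > 0 and 69 > 0  ⇒  (a,b)_∞ = +1.
v=3: a=3^8·(≡2), b=3^1·(≡2) mod 3; (2|3)=-1, (2|3)=-1; (−1)^{8·1·1}·(-1)^1·(-1)^8 = -1.
v=23: a=23^-1·(≡9), b=23^1·(≡3) mod 23; (9|23)=+1, (3|23)=+1; (−1)^{-1·1·11}·(+1)^1·(+1)^-1 = -1.
v=7: a=7^-2·(≡4), b=7^0·(≡6) mod 7; (4|7)=+1, (6|7)=-1; (−1)^{-2·0·3}·(+1)^0·(-1)^-2 = +1.
v=53: a=53^2·(≡36), b=53^0·(≡16) mod 53; (36|53)=+1, (16|53)=+1; (−1)^{2·0·26}·(+1)^0·(+1)^2 = +1.
v=2: v_2(a)=-2, v_2(b)=0; units ≡ 7, 5 (mod 8); ε·ε+αω+βω = 1·0+-2·1+0·0 ≡ 0  ⇒  (a,b)_2 = +1.
v=11: a=11^1·(≡7), b=11^0·(≡3) mod 11; (7|11)=-1, (3|11)=+1; (−1)^{1·0·5}·(-1)^0·(+1)^1 = +1.
|Ram(1812239, 69)| = 4, even; anisotropic at {3, 19, 23, 29}.

[3, 19, 23, 29]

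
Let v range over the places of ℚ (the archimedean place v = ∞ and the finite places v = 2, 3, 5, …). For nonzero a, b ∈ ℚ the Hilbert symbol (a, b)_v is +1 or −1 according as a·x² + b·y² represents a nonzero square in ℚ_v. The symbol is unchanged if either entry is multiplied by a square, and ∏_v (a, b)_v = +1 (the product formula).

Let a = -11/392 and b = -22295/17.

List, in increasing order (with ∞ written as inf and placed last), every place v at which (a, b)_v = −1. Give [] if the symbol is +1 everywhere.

[5, 7, 17, inf]

Mod squares: a ≡ -22, b ≡ -7735. Check v ∈ {∞, 2, 5, 7, 11, 13, 17}.
v=13: a=13^0·(≡1), b=13^1·(≡10) mod 13; (1|13)=+1, (10|13)=+1; (−1)^{0·1·6}·(+1)^1·(+1)^0 = +1.
v=17: a=17^0·(≡6), b=17^-1·(≡9) mod 17; (6|17)=-1, (9|17)=+1; (−1)^{0·-1·8}·(-1)^-1·(+1)^0 = -1.
v=11: a=11^1·(≡3), b=11^0·(≡4) mod 11; (3|11)=+1, (4|11)=+1; (−1)^{1·0·5}·(+1)^0·(+1)^1 = +1.
v=∞: -22 < 0 and -7735 < 0  ⇒  (a,b)_∞ = -1.
v=7: a=7^-2·(≡3), b=7^3·(≡4) mod 7; (3|7)=-1, (4|7)=+1; (−1)^{-2·3·3}·(-1)^3·(+1)^-2 = -1.
v=2: v_2(a)=-3, v_2(b)=0; units ≡ 5, 1 (mod 8); ε·ε+αω+βω = 0·0+-3·0+0·1 ≡ 0  ⇒  (a,b)_2 = +1.
v=5: a=5^0·(≡2), b=5^1·(≡3) mod 5; (2|5)=-1, (3|5)=-1; (−1)^{0·1·2}·(-1)^1·(-1)^0 = -1.
|Ram(-22, -7735)| = 4, even; anisotropic at {5, 7, 17, ∞}.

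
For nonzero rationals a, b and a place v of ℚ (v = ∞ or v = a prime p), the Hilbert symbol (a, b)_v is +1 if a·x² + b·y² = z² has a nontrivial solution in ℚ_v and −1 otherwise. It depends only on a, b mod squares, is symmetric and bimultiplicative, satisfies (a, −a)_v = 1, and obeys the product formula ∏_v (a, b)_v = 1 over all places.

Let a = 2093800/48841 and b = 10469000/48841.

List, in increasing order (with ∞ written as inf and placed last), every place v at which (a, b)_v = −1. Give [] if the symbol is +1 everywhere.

(a, b) ≡ (58, 290) mod (ℚ^×)²; places V = {2, 5, 13, 17, 19, 29, ∞}.
(a,b)_∞: sgn(58)=+, sgn(290)=+, so +1.
(a,b)_13: α=-2, u≡11; β=-2, v≡3 (mod 13); (11|13)=-1, (3|13)=+1; sign (−1)^0·-1^-2·+1^-2 = +1.
(a,b)_29: α=1, u≡27; β=1, v≡19 (mod 29); (27|29)=-1, (19|29)=-1; sign (−1)^0·-1^1·-1^1 = +1.
(a,b)_2: α=3, β=3; u≡5, v≡1 (mod 8); ε(u)ε(v)=0·0, αω(v)=3·0, βω(u)=3·1; sum ≡ 1  ⇒  -1.
(a,b)_19: α=2, u≡16; β=2, v≡4 (mod 19); (16|19)=+1, (4|19)=+1; sign (−1)^0·+1^2·+1^2 = +1.
(a,b)_5: α=2, u≡2; β=3, v≡2 (mod 5); (2|5)=-1, (2|5)=-1; sign (−1)^0·-1^3·-1^2 = -1.
(a,b)_17: α=-2, u≡5; β=-2, v≡8 (mod 17); (5|17)=-1, (8|17)=+1; sign (−1)^0·-1^-2·+1^-2 = +1.
Ram(58, 290) = {2, 5}; no ℚ_2-point on the conic.

[2, 5]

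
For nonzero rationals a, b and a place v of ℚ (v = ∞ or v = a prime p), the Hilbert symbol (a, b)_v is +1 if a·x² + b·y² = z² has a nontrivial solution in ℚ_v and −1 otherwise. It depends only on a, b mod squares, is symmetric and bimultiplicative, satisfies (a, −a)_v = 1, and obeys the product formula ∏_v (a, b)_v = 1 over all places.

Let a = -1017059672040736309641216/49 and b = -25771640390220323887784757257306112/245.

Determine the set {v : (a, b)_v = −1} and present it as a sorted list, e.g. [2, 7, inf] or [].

[29, 41, 43, inf]

(a, b) ≡ (-11, -2811985) mod (ℚ^×)²; places V = {2, 3, 5, 7, 11, 29, 41, 43, ∞}.
(a,b)_29: α=2, u≡11; β=3, v≡2 (mod 29); (11|29)=-1, (2|29)=-1; sign (−1)^0·-1^3·-1^2 = -1.
(a,b)_43: α=2, u≡18; β=3, v≡22 (mod 43); (18|43)=-1, (22|43)=-1; sign (−1)^0·-1^3·-1^2 = -1.
(a,b)_11: α=5, u≡10; β=7, v≡3 (mod 11); (10|11)=-1, (3|11)=+1; sign (−1)^1·-1^7·+1^5 = +1.
(a,b)_7: α=-2, u≡6; β=-2, v≡6 (mod 7); (6|7)=-1, (6|7)=-1; sign (−1)^0·-1^-2·-1^-2 = +1.
(a,b)_3: α=2, u≡1; β=2, v≡2 (mod 3); (1|3)=+1, (2|3)=-1; sign (−1)^0·+1^2·-1^2 = +1.
(a,b)_2: α=28, β=40; u≡5, v≡7 (mod 8); ε(u)ε(v)=0·1, αω(v)=28·0, βω(u)=40·1; sum ≡ 0  ⇒  +1.
(a,b)_41: α=2, u≡35; β=3, v≡9 (mod 41); (35|41)=-1, (9|41)=+1; sign (−1)^0·-1^3·+1^2 = -1.
(a,b)_∞: sgn(-11)=−, sgn(-2811985)=−, so -1.
(a,b)_5: α=0, u≡1; β=-1, v≡2 (mod 5); (1|5)=+1, (2|5)=-1; sign (−1)^0·+1^-1·-1^0 = +1.
(-11, -2811985 / ℚ) ramifies at {29, 41, 43, ∞}: a division algebra.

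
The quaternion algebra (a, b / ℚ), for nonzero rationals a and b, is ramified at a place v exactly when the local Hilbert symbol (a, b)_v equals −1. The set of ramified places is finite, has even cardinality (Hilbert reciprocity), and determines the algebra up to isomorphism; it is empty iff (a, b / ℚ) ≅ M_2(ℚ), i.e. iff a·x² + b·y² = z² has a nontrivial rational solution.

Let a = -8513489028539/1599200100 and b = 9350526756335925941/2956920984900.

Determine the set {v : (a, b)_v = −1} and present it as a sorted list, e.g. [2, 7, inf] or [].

[17, 29]

Mod squares: a ≡ -11339, b ≡ 29. Check v ∈ {∞, 2, 3, 5, 11, 17, 23, 29, 31, 43, 47, 53}.
v=∞: -11339 < 0 and 29 > 0  ⇒  (a,b)_∞ = +1.
v=2: v_2(a)=-2, v_2(b)=-2; units ≡ 5, 5 (mod 8); ε·ε+αω+βω = 0·0+-2·1+-2·1 ≡ 0  ⇒  (a,b)_2 = +1.
v=17: a=17^1·(≡16), b=17^2·(≡11) mod 17; (16|17)=+1, (11|17)=-1; (−1)^{1·2·8}·(+1)^2·(-1)^1 = -1.
v=5: a=5^-2·(≡4), b=5^-2·(≡1) mod 5; (4|5)=+1, (1|5)=+1; (−1)^{-2·-2·2}·(+1)^-2·(+1)^-2 = +1.
v=43: a=43^-2·(≡38), b=43^-4·(≡22) mod 43; (38|43)=+1, (22|43)=-1; (−1)^{-2·-4·21}·(+1)^-4·(-1)^-2 = +1.
v=29: a=29^1·(≡8), b=29^1·(≡23) mod 29; (8|29)=-1, (23|29)=+1; (−1)^{1·1·14}·(-1)^1·(+1)^1 = -1.
v=23: a=23^1·(≡9), b=23^2·(≡18) mod 23; (9|23)=+1, (18|23)=+1; (−1)^{1·2·11}·(+1)^2·(+1)^1 = +1.
v=53: a=53^2·(≡31), b=53^4·(≡15) mod 53; (31|53)=-1, (15|53)=+1; (−1)^{2·4·26}·(-1)^4·(+1)^2 = +1.
v=11: a=11^2·(≡2), b=11^2·(≡7) mod 11; (2|11)=-1, (7|11)=-1; (−1)^{2·2·5}·(-1)^2·(-1)^2 = +1.
v=31: a=31^-2·(≡14), b=31^-2·(≡17) mod 31; (14|31)=+1, (17|31)=-1; (−1)^{-2·-2·15}·(+1)^-2·(-1)^-2 = +1.
v=3: a=3^-2·(≡1), b=3^-2·(≡2) mod 3; (1|3)=+1, (2|3)=-1; (−1)^{-2·-2·1}·(+1)^-2·(-1)^-2 = +1.
v=47: a=47^2·(≡43), b=47^2·(≡41) mod 47; (43|47)=-1, (41|47)=-1; (−1)^{2·2·23}·(-1)^2·(-1)^2 = +1.
|Ram(-11339, 29)| = 2, even; anisotropic at {17, 29}.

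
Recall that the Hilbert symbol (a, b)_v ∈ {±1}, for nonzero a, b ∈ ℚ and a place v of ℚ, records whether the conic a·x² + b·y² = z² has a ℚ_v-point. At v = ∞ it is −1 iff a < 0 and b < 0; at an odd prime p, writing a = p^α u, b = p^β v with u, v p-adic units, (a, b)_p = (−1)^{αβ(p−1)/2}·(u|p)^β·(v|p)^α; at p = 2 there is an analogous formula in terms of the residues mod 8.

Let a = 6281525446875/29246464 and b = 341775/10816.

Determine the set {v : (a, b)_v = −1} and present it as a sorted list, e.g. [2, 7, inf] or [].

Mod squares: a ≡ 2635, b ≡ 31. Check v ∈ {∞, 2, 3, 5, 7, 13, 17, 31}.
v=7: a=7^2·(≡3), b=7^2·(≡3) mod 7; (3|7)=-1, (3|7)=-1; (−1)^{2·2·3}·(-1)^2·(-1)^2 = +1.
v=3: a=3^4·(≡1), b=3^2·(≡1) mod 3; (1|3)=+1, (1|3)=+1; (−1)^{4·2·1}·(+1)^2·(+1)^4 = +1.
v=5: a=5^5·(≡2), b=5^2·(≡1) mod 5; (2|5)=-1, (1|5)=+1; (−1)^{5·2·2}·(-1)^2·(+1)^5 = +1.
v=31: a=31^3·(≡27), b=31^1·(≡14) mod 31; (27|31)=-1, (14|31)=+1; (−1)^{3·1·15}·(-1)^1·(+1)^3 = +1.
v=17: a=17^1·(≡9), b=17^0·(≡6) mod 17; (9|17)=+1, (6|17)=-1; (−1)^{1·0·8}·(+1)^0·(-1)^1 = -1.
v=2: v_2(a)=-10, v_2(b)=-6; units ≡ 3, 7 (mod 8); ε·ε+αω+βω = 1·1+-10·0+-6·1 ≡ 1  ⇒  (a,b)_2 = -1.
v=∞: 2635 > 0 and 31 > 0  ⇒  (a,b)_∞ = +1.
v=13: a=13^-4·(≡12), b=13^-2·(≡8) mod 13; (12|13)=+1, (8|13)=-1; (−1)^{-4·-2·6}·(+1)^-2·(-1)^-4 = +1.
Ram(2635, 31) = {2, 17}; no ℚ_2-point on the conic.

[2, 17]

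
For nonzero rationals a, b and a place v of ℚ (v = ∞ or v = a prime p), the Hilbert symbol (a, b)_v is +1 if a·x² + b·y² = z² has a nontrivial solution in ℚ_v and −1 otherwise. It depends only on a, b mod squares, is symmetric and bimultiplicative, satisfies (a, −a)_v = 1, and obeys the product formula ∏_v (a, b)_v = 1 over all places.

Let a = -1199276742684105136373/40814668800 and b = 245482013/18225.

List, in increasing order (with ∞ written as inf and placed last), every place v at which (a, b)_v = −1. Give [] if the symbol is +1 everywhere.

(a, b) ≡ (-18879, 5957) mod (ℚ^×)²; places V = {2, 3, 5, 7, 19, 23, 29, 31, 37, ∞}.
(a,b)_23: α=2, u≡3; β=1, v≡3 (mod 23); (3|23)=+1, (3|23)=+1; sign (−1)^0·+1^1·+1^2 = +1.
(a,b)_29: α=3, u≡9; β=2, v≡14 (mod 29); (9|29)=+1, (14|29)=-1; sign (−1)^0·+1^2·-1^3 = -1.
(a,b)_5: α=-2, u≡1; β=-2, v≡2 (mod 5); (1|5)=+1, (2|5)=-1; sign (−1)^0·+1^-2·-1^-2 = +1.
(a,b)_2: α=-10, β=0; u≡1, v≡5 (mod 8); ε(u)ε(v)=0·0, αω(v)=-10·1, βω(u)=0·0; sum ≡ 0  ⇒  +1.
(a,b)_3: α=-13, u≡1; β=-6, v≡2 (mod 3); (1|3)=+1, (2|3)=-1; sign (−1)^0·+1^-6·-1^-13 = -1.
(a,b)_37: α=2, u≡3; β=1, v≡5 (mod 37); (3|37)=+1, (5|37)=-1; sign (−1)^0·+1^1·-1^2 = +1.
(a,b)_∞: sgn(-18879)=−, sgn(5957)=+, so +1.
(a,b)_19: α=4, u≡7; β=0, v≡14 (mod 19); (7|19)=+1, (14|19)=-1; sign (−1)^0·+1^0·-1^4 = +1.
(a,b)_7: α=5, u≡3; β=3, v≡1 (mod 7); (3|7)=-1, (1|7)=+1; sign (−1)^1·-1^3·+1^5 = +1.
(a,b)_31: α=1, u≡29; β=0, v≡4 (mod 31); (29|31)=-1, (4|31)=+1; sign (−1)^0·-1^0·+1^1 = +1.
Ram(-18879, 5957) = {3, 29}; no ℚ_3-point on the conic.

[3, 29]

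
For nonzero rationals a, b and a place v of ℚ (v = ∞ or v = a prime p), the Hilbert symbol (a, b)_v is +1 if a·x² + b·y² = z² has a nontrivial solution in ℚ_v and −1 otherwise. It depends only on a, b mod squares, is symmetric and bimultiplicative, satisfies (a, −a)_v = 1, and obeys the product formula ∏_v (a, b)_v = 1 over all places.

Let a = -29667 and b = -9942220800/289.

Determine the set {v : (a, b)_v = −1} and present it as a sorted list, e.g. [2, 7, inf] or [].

[29, inf]

(a, b) ≡ (-29667, -2697) mod (ℚ^×)²; places V = {2, 3, 5, 11, 17, 29, 31, ∞}.
(a,b)_2: α=0, β=14; u≡5, v≡7 (mod 8); ε(u)ε(v)=0·1, αω(v)=0·0, βω(u)=14·1; sum ≡ 0  ⇒  +1.
(a,b)_11: α=1, u≡9; β=0, v≡9 (mod 11); (9|11)=+1, (9|11)=+1; sign (−1)^0·+1^0·+1^1 = +1.
(a,b)_3: α=1, u≡2; β=3, v≡1 (mod 3); (2|3)=-1, (1|3)=+1; sign (−1)^1·-1^3·+1^1 = +1.
(a,b)_5: α=0, u≡3; β=2, v≡2 (mod 5); (3|5)=-1, (2|5)=-1; sign (−1)^0·-1^2·-1^0 = +1.
(a,b)_29: α=1, u≡21; β=1, v≡13 (mod 29); (21|29)=-1, (13|29)=+1; sign (−1)^0·-1^1·+1^1 = -1.
(a,b)_∞: sgn(-29667)=−, sgn(-2697)=−, so -1.
(a,b)_31: α=1, u≡4; β=1, v≡21 (mod 31); (4|31)=+1, (21|31)=-1; sign (−1)^1·+1^1·-1^1 = +1.
(a,b)_17: α=0, u≡15; β=-2, v≡6 (mod 17); (15|17)=+1, (6|17)=-1; sign (−1)^0·+1^-2·-1^0 = +1.
Ram(-29667, -2697) = {29, ∞}; no ℚ_29-point on the conic.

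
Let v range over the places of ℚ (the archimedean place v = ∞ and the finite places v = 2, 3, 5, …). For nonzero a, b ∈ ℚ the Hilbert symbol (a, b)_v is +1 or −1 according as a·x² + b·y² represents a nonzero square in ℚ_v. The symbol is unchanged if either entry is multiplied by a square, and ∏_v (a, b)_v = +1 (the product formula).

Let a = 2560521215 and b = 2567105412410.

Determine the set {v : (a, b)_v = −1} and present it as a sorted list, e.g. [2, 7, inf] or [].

[7, 29]

Mod squares: a ≡ 215, b ≡ 87290. Check v ∈ {∞, 2, 5, 7, 11, 17, 29, 43}.
v=17: a=17^2·(≡11), b=17^2·(≡5) mod 17; (11|17)=-1, (5|17)=-1; (−1)^{2·2·8}·(-1)^2·(-1)^2 = +1.
v=2: v_2(a)=0, v_2(b)=1; units ≡ 7, 5 (mod 8); ε·ε+αω+βω = 1·0+0·1+1·0 ≡ 0  ⇒  (a,b)_2 = +1.
v=29: a=29^2·(≡21), b=29^3·(≡1) mod 29; (21|29)=-1, (1|29)=+1; (−1)^{2·3·14}·(-1)^3·(+1)^2 = -1.
v=5: a=5^1·(≡3), b=5^1·(≡2) mod 5; (3|5)=-1, (2|5)=-1; (−1)^{1·1·2}·(-1)^1·(-1)^1 = +1.
v=11: a=11^0·(≡10), b=11^2·(≡9) mod 11; (10|11)=-1, (9|11)=+1; (−1)^{0·2·5}·(-1)^2·(+1)^0 = +1.
v=43: a=43^1·(≡3), b=43^1·(≡10) mod 43; (3|43)=-1, (10|43)=+1; (−1)^{1·1·21}·(-1)^1·(+1)^1 = +1.
v=∞: 215 > 0 and 87290 > 0  ⇒  (a,b)_∞ = +1.
v=7: a=7^2·(≡3), b=7^1·(≡5) mod 7; (3|7)=-1, (5|7)=-1; (−1)^{2·1·3}·(-1)^1·(-1)^2 = -1.
Ram(215, 87290) = {7, 29}; no ℚ_7-point on the conic.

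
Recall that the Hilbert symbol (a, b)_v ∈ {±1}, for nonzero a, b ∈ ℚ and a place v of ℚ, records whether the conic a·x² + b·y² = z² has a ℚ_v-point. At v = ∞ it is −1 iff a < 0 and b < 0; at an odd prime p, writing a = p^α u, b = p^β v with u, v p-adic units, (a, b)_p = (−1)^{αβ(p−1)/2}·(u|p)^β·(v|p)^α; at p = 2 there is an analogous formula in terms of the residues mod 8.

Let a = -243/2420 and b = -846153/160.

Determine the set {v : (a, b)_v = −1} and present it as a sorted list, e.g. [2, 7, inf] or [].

[5, 7, 37, inf]

(a, b) ≡ (-15, -7770) mod (ℚ^×)²; places V = {2, 3, 5, 7, 11, 37, ∞}.
(a,b)_11: α=-2, u≡6; β=2, v≡6 (mod 11); (6|11)=-1, (6|11)=-1; sign (−1)^0·-1^2·-1^-2 = +1.
(a,b)_∞: sgn(-15)=−, sgn(-7770)=−, so -1.
(a,b)_7: α=0, u≡6; β=1, v≡3 (mod 7); (6|7)=-1, (3|7)=-1; sign (−1)^0·-1^1·-1^0 = -1.
(a,b)_37: α=0, u≡6; β=1, v≡9 (mod 37); (6|37)=-1, (9|37)=+1; sign (−1)^0·-1^1·+1^0 = -1.
(a,b)_3: α=5, u≡1; β=3, v≡2 (mod 3); (1|3)=+1, (2|3)=-1; sign (−1)^1·+1^3·-1^5 = +1.
(a,b)_5: α=-1, u≡3; β=-1, v≡1 (mod 5); (3|5)=-1, (1|5)=+1; sign (−1)^0·-1^-1·+1^-1 = -1.
(a,b)_2: α=-2, β=-5; u≡1, v≡3 (mod 8); ε(u)ε(v)=0·1, αω(v)=-2·1, βω(u)=-5·0; sum ≡ 0  ⇒  +1.
|Ram(-15, -7770)| = 4, even; anisotropic at {5, 7, 37, ∞}.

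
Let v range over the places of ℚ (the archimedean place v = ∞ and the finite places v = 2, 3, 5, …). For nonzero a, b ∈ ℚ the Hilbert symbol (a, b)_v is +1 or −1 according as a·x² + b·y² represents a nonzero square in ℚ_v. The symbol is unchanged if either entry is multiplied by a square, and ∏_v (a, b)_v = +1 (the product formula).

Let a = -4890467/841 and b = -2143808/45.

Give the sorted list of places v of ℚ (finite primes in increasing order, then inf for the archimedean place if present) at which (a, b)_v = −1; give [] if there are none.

[5, 19, 41, inf]

Mod squares: a ≡ -13547, b ≡ -167485. Check v ∈ {∞, 2, 3, 5, 19, 23, 29, 31, 41, 43}.
v=19: a=19^3·(≡17), b=19^1·(≡4) mod 19; (17|19)=+1, (4|19)=+1; (−1)^{3·1·9}·(+1)^1·(+1)^3 = -1.
v=2: v_2(a)=0, v_2(b)=6; units ≡ 5, 3 (mod 8); ε·ε+αω+βω = 0·1+0·1+6·1 ≡ 0  ⇒  (a,b)_2 = +1.
v=41: a=41^0·(≡26), b=41^1·(≡7) mod 41; (26|41)=-1, (7|41)=-1; (−1)^{0·1·20}·(-1)^1·(-1)^0 = -1.
v=∞: -13547 < 0 and -167485 < 0  ⇒  (a,b)_∞ = -1.
v=31: a=31^1·(≡16), b=31^0·(≡2) mod 31; (16|31)=+1, (2|31)=+1; (−1)^{1·0·15}·(+1)^0·(+1)^1 = +1.
v=5: a=5^0·(≡3), b=5^-1·(≡3) mod 5; (3|5)=-1, (3|5)=-1; (−1)^{0·-1·2}·(-1)^-1·(-1)^0 = -1.
v=23: a=23^1·(≡4), b=23^0·(≡1) mod 23; (4|23)=+1, (1|23)=+1; (−1)^{1·0·11}·(+1)^0·(+1)^1 = +1.
v=29: a=29^-2·(≡6), b=29^0·(≡21) mod 29; (6|29)=+1, (21|29)=-1; (−1)^{-2·0·14}·(+1)^0·(-1)^-2 = +1.
v=43: a=43^0·(≡38), b=43^1·(≡12) mod 43; (38|43)=+1, (12|43)=-1; (−1)^{0·1·21}·(+1)^1·(-1)^0 = +1.
v=3: a=3^0·(≡1), b=3^-2·(≡2) mod 3; (1|3)=+1, (2|3)=-1; (−1)^{0·-2·1}·(+1)^-2·(-1)^0 = +1.
(-13547, -167485 / ℚ) ramifies at {5, 19, 41, ∞}: a division algebra.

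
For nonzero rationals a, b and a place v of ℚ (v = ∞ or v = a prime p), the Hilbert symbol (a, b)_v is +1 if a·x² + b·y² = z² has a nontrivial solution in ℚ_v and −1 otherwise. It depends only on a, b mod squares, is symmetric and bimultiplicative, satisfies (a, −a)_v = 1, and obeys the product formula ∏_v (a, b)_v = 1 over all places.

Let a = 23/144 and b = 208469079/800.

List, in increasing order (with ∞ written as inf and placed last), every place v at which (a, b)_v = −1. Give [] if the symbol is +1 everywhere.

[2, 3, 17, 31]

(a, b) ≡ (23, 945438) mod (ℚ^×)²; places V = {2, 3, 5, 7, 13, 17, 23, 31, ∞}.
(a,b)_13: α=0, u≡10; β=1, v≡9 (mod 13); (10|13)=+1, (9|13)=+1; sign (−1)^0·+1^1·+1^0 = +1.
(a,b)_∞: sgn(23)=+, sgn(945438)=+, so +1.
(a,b)_3: α=-2, u≡2; β=3, v≡2 (mod 3); (2|3)=-1, (2|3)=-1; sign (−1)^0·-1^3·-1^-2 = -1.
(a,b)_31: α=0, u≡12; β=1, v≡19 (mod 31); (12|31)=-1, (19|31)=+1; sign (−1)^0·-1^1·+1^0 = -1.
(a,b)_5: α=0, u≡2; β=-2, v≡2 (mod 5); (2|5)=-1, (2|5)=-1; sign (−1)^0·-1^-2·-1^0 = +1.
(a,b)_17: α=0, u≡5; β=1, v≡5 (mod 17); (5|17)=-1, (5|17)=-1; sign (−1)^0·-1^1·-1^0 = -1.
(a,b)_7: α=0, u≡4; β=2, v≡2 (mod 7); (4|7)=+1, (2|7)=+1; sign (−1)^0·+1^2·+1^0 = +1.
(a,b)_23: α=1, u≡4; β=1, v≡21 (mod 23); (4|23)=+1, (21|23)=-1; sign (−1)^1·+1^1·-1^1 = +1.
(a,b)_2: α=-4, β=-5; u≡7, v≡7 (mod 8); ε(u)ε(v)=1·1, αω(v)=-4·0, βω(u)=-5·0; sum ≡ 1  ⇒  -1.
|Ram(23, 945438)| = 4, even; anisotropic at {2, 3, 17, 31}.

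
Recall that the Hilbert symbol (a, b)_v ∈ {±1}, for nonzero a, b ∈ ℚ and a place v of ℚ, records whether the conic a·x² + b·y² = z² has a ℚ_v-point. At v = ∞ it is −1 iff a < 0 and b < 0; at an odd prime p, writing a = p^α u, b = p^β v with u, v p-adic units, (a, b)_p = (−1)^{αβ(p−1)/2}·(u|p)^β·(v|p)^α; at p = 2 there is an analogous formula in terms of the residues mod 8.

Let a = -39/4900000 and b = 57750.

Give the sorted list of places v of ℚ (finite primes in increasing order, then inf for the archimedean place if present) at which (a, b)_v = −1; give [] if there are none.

[3, 11]

(a, b) ≡ (-390, 2310) mod (ℚ^×)²; places V = {2, 3, 5, 7, 11, 13, ∞}.
(a,b)_13: α=1, u≡10; β=0, v≡4 (mod 13); (10|13)=+1, (4|13)=+1; sign (−1)^0·+1^0·+1^1 = +1.
(a,b)_5: α=-5, u≡2; β=3, v≡2 (mod 5); (2|5)=-1, (2|5)=-1; sign (−1)^0·-1^3·-1^-5 = +1.
(a,b)_∞: sgn(-390)=−, sgn(2310)=+, so +1.
(a,b)_7: α=-2, u≡2; β=1, v≡4 (mod 7); (2|7)=+1, (4|7)=+1; sign (−1)^0·+1^1·+1^-2 = +1.
(a,b)_3: α=1, u≡2; β=1, v≡2 (mod 3); (2|3)=-1, (2|3)=-1; sign (−1)^1·-1^1·-1^1 = -1.
(a,b)_2: α=-5, β=1; u≡5, v≡3 (mod 8); ε(u)ε(v)=0·1, αω(v)=-5·1, βω(u)=1·1; sum ≡ 0  ⇒  +1.
(a,b)_11: α=0, u≡10; β=1, v≡3 (mod 11); (10|11)=-1, (3|11)=+1; sign (−1)^0·-1^1·+1^0 = -1.
Ram(-390, 2310) = {3, 11}; no ℚ_3-point on the conic.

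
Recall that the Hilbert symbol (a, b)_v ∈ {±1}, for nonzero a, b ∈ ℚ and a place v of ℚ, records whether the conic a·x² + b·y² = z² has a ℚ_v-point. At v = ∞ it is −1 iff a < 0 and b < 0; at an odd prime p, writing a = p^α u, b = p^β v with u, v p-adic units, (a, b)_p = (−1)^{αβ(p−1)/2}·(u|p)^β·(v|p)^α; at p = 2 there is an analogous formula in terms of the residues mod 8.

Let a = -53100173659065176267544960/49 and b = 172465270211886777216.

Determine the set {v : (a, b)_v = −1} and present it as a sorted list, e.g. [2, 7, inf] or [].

Mod squares: a ≡ -1110, b ≡ 54366. Check v ∈ {∞, 2, 3, 5, 7, 13, 17, 37, 41}.
v=17: a=17^4·(≡12), b=17^3·(≡8) mod 17; (12|17)=-1, (8|17)=+1; (−1)^{4·3·8}·(-1)^3·(+1)^4 = -1.
v=3: a=3^5·(≡2), b=3^3·(≡2) mod 3; (2|3)=-1, (2|3)=-1; (−1)^{5·3·1}·(-1)^3·(-1)^5 = -1.
v=13: a=13^4·(≡6), b=13^3·(≡3) mod 13; (6|13)=-1, (3|13)=+1; (−1)^{4·3·6}·(-1)^3·(+1)^4 = -1.
v=7: a=7^-2·(≡3), b=7^2·(≡1) mod 7; (3|7)=-1, (1|7)=+1; (−1)^{-2·2·3}·(-1)^2·(+1)^-2 = +1.
v=∞: -1110 < 0 and 54366 > 0  ⇒  (a,b)_∞ = +1.
v=2: v_2(a)=7, v_2(b)=7; units ≡ 5, 7 (mod 8); ε·ε+αω+βω = 0·1+7·0+7·1 ≡ 1  ⇒  (a,b)_2 = -1.
v=41: a=41^4·(≡24), b=41^3·(≡6) mod 41; (24|41)=-1, (6|41)=-1; (−1)^{4·3·20}·(-1)^3·(-1)^4 = -1.
v=37: a=37^3·(≡30), b=37^2·(≡24) mod 37; (30|37)=+1, (24|37)=-1; (−1)^{3·2·18}·(+1)^2·(-1)^3 = -1.
v=5: a=5^1·(≡2), b=5^0·(≡1) mod 5; (2|5)=-1, (1|5)=+1; (−1)^{1·0·2}·(-1)^0·(+1)^1 = +1.
|Ram(-1110, 54366)| = 6, even; anisotropic at {2, 3, 13, 17, 37, 41}.

[2, 3, 13, 17, 37, 41]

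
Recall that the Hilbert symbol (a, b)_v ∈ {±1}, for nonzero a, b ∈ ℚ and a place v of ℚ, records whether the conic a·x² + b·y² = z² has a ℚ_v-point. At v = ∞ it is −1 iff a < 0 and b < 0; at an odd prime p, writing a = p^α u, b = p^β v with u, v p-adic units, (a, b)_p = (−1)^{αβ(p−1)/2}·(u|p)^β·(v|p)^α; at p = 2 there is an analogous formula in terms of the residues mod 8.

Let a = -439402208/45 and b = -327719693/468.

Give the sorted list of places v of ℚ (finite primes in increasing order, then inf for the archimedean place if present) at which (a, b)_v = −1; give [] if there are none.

[43, inf]

(a, b) ≡ (-57190, -1774409) mod (ℚ^×)²; places V = {2, 3, 5, 7, 13, 17, 19, 31, 37, 43, ∞}.
(a,b)_37: α=0, u≡3; β=1, v≡29 (mod 37); (3|37)=+1, (29|37)=-1; sign (−1)^0·+1^1·-1^0 = +1.
(a,b)_43: α=1, u≡18; β=0, v≡19 (mod 43); (18|43)=-1, (19|43)=-1; sign (−1)^0·-1^0·-1^1 = -1.
(a,b)_13: α=0, u≡9; β=-1, v≡5 (mod 13); (9|13)=+1, (5|13)=-1; sign (−1)^0·+1^-1·-1^0 = +1.
(a,b)_19: α=1, u≡1; β=0, v≡16 (mod 19); (1|19)=+1, (16|19)=+1; sign (−1)^0·+1^0·+1^1 = +1.
(a,b)_31: α=0, u≡16; β=1, v≡16 (mod 31); (16|31)=+1, (16|31)=+1; sign (−1)^0·+1^1·+1^0 = +1.
(a,b)_7: α=5, u≡5; β=5, v≡4 (mod 7); (5|7)=-1, (4|7)=+1; sign (−1)^1·-1^5·+1^5 = +1.
(a,b)_2: α=5, β=-2; u≡5, v≡7 (mod 8); ε(u)ε(v)=0·1, αω(v)=5·0, βω(u)=-2·1; sum ≡ 0  ⇒  +1.
(a,b)_5: α=-1, u≡3; β=0, v≡4 (mod 5); (3|5)=-1, (4|5)=+1; sign (−1)^0·-1^0·+1^-1 = +1.
(a,b)_∞: sgn(-57190)=−, sgn(-1774409)=−, so -1.
(a,b)_17: α=0, u≡2; β=1, v≡11 (mod 17); (2|17)=+1, (11|17)=-1; sign (−1)^0·+1^1·-1^0 = +1.
(a,b)_3: α=-2, u≡2; β=-2, v≡1 (mod 3); (2|3)=-1, (1|3)=+1; sign (−1)^0·-1^-2·+1^-2 = +1.
Ram(-57190, -1774409) = {43, ∞}; no ℚ_43-point on the conic.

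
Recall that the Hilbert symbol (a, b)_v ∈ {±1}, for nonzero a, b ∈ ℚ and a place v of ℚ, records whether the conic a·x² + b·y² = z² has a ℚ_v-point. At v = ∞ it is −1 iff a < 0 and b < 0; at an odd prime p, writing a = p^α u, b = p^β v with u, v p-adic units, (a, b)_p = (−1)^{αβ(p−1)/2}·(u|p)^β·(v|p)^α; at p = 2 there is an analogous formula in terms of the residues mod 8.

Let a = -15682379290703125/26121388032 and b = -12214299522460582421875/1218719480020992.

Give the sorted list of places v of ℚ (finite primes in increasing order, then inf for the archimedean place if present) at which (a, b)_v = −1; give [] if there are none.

Mod squares: a ≡ -15015, b ≡ -273. Check v ∈ {∞, 2, 3, 5, 7, 11, 13, 17}.
v=13: a=13^1·(≡2), b=13^1·(≡2) mod 13; (2|13)=-1, (2|13)=-1; (−1)^{1·1·6}·(-1)^1·(-1)^1 = +1.
v=7: a=7^5·(≡2), b=7^7·(≡3) mod 7; (2|7)=+1, (3|7)=-1; (−1)^{5·7·3}·(+1)^7·(-1)^5 = +1.
v=11: a=11^1·(≡7), b=11^2·(≡6) mod 11; (7|11)=-1, (6|11)=-1; (−1)^{1·2·5}·(-1)^2·(-1)^1 = -1.
v=17: a=17^4·(≡4), b=17^6·(≡13) mod 17; (4|17)=+1, (13|17)=+1; (−1)^{4·6·8}·(+1)^6·(+1)^4 = +1.
v=2: v_2(a)=-14, v_2(b)=-20; units ≡ 1, 7 (mod 8); ε·ε+αω+βω = 0·1+-14·0+-20·0 ≡ 0  ⇒  (a,b)_2 = +1.
v=5: a=5^7·(≡2), b=5^8·(≡2) mod 5; (2|5)=-1, (2|5)=-1; (−1)^{7·8·2}·(-1)^8·(-1)^7 = -1.
v=∞: -15015 < 0 and -273 < 0  ⇒  (a,b)_∞ = -1.
v=3: a=3^-13·(≡2), b=3^-19·(≡2) mod 3; (2|3)=-1, (2|3)=-1; (−1)^{-13·-19·1}·(-1)^-19·(-1)^-13 = -1.
Ram(-15015, -273) = {3, 5, 11, ∞}; no ℚ_3-point on the conic.

[3, 5, 11, inf]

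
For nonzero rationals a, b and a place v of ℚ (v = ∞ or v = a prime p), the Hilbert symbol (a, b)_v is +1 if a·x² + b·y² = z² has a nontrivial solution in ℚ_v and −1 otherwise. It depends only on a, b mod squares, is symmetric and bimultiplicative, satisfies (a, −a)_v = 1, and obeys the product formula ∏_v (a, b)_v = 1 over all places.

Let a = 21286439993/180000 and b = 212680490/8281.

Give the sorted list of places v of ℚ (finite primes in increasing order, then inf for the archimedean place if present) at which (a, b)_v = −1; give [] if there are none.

[2, 11]

(a, b) ≡ (58786, 2090) mod (ℚ^×)²; places V = {2, 3, 5, 7, 11, 13, 17, 19, 23, 29, 37, ∞}.
(a,b)_2: α=-5, β=1; u≡1, v≡5 (mod 8); ε(u)ε(v)=0·0, αω(v)=-5·1, βω(u)=1·0; sum ≡ 1  ⇒  -1.
(a,b)_11: α=0, u≡7; β=3, v≡9 (mod 11); (7|11)=-1, (9|11)=+1; sign (−1)^0·-1^3·+1^0 = -1.
(a,b)_19: α=1, u≡4; β=1, v≡15 (mod 19); (4|19)=+1, (15|19)=-1; sign (−1)^1·+1^1·-1^1 = +1.
(a,b)_13: α=1, u≡8; β=-2, v≡10 (mod 13); (8|13)=-1, (10|13)=+1; sign (−1)^0·-1^-2·+1^1 = +1.
(a,b)_∞: sgn(58786)=+, sgn(2090)=+, so +1.
(a,b)_3: α=-2, u≡1; β=0, v≡2 (mod 3); (1|3)=+1, (2|3)=-1; sign (−1)^0·+1^0·-1^-2 = +1.
(a,b)_7: α=1, u≡6; β=-2, v≡1 (mod 7); (6|7)=-1, (1|7)=+1; sign (−1)^0·-1^-2·+1^1 = +1.
(a,b)_37: α=2, u≡4; β=0, v≡14 (mod 37); (4|37)=+1, (14|37)=-1; sign (−1)^0·+1^0·-1^2 = +1.
(a,b)_29: α=0, u≡8; β=2, v≡26 (mod 29); (8|29)=-1, (26|29)=-1; sign (−1)^0·-1^2·-1^0 = +1.
(a,b)_23: α=2, u≡17; β=0, v≡19 (mod 23); (17|23)=-1, (19|23)=-1; sign (−1)^0·-1^0·-1^2 = +1.
(a,b)_17: α=1, u≡3; β=0, v≡9 (mod 17); (3|17)=-1, (9|17)=+1; sign (−1)^0·-1^0·+1^1 = +1.
(a,b)_5: α=-4, u≡1; β=1, v≡3 (mod 5); (1|5)=+1, (3|5)=-1; sign (−1)^0·+1^1·-1^-4 = +1.
Ram(58786, 2090) = {2, 11}; no ℚ_2-point on the conic.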